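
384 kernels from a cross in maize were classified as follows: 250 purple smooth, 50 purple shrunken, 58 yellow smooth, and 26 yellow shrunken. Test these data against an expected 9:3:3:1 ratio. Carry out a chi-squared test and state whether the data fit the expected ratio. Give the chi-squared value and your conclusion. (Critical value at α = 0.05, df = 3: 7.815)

Expected counts for N = 384 under a 9:3:3:1 ratio (total parts = 16):
  purple smooth: 384 × 9/16 = 216
  purple shrunken: 384 × 3/16 = 72
  yellow smooth: 384 × 3/16 = 72
  yellow shrunken: 384 × 1/16 = 24
χ² = Σ (O − E)² / E
  purple smooth: (250 − 216)² / 216 = 5.3519
  purple shrunken: (50 − 72)² / 72 = 6.7222
  yellow smooth: (58 − 72)² / 72 = 2.7222
  yellow shrunken: (26 − 24)² / 24 = 0.1667
χ² = 5.3519 + 6.7222 + 2.7222 + 0.1667 = 14.963
Degrees of freedom = 4 − 1 = 3; critical value at α = 0.05 is 7.815.
Since 14.963 > 7.815, we reject the null hypothesis — the data do not fit the 9:3:3:1 ratio.

14.963; not consistent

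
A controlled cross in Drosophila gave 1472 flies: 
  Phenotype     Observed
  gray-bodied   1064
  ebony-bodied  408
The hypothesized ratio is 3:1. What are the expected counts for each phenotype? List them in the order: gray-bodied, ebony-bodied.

The 3:1 ratio has 4 parts, so with N = 1472 the expected counts are:
  gray-bodied: 1472 × 3/4 = 1104
  ebony-bodied: 1472 × 1/4 = 368

1104, 368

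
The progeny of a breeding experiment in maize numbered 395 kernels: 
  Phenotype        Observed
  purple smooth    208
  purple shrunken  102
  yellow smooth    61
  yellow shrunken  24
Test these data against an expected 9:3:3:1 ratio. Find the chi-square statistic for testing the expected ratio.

The 9:3:3:1 ratio has 16 parts, so with N = 395 the expected counts are:
  purple smooth: 395 × 9/16 = 222.1875
  purple shrunken: 395 × 3/16 = 74.0625
  yellow smooth: 395 × 3/16 = 74.0625
  yellow shrunken: 395 × 1/16 = 24.6875
χ² = Σ (O − E)² / E
  purple smooth: (208 − 222.1875)² / 222.1875 = 0.9059
  purple shrunken: (102 − 74.0625)² / 74.0625 = 10.5384
  yellow smooth: (61 − 74.0625)² / 74.0625 = 2.3039
  yellow shrunken: (24 − 24.6875)² / 24.6875 = 0.0191
χ² = 0.9059 + 10.5384 + 2.3039 + 0.0191 = 13.7673 ≈ 13.767

13.767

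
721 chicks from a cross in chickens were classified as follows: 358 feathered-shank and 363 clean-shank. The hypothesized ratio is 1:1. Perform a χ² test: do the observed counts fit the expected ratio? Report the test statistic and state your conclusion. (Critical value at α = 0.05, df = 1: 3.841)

Under the 1:1 hypothesis (Σ ratio = 2, N = 721):
  feathered-shank: 721 × 1/2 = 360.5
  clean-shank: 721 × 1/2 = 360.5
χ² = Σ (O − E)² / E
  feathered-shank: (358 − 360.5)² / 360.5 = 0.0173
  clean-shank: (363 − 360.5)² / 360.5 = 0.0173
χ² = 0.0173 + 0.0173 = 0.0346 ≈ 0.035
Degrees of freedom = 2 − 1 = 1; critical value at α = 0.05 is 3.841.
Since 0.035 < 3.841, we fail to reject the null hypothesis — the data are consistent with the 1:1 ratio.

0.035; consistent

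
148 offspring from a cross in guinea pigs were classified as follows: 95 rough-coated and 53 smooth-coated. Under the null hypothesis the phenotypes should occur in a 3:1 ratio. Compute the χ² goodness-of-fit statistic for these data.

9.225

The 3:1 ratio has 4 parts, so with N = 148 the expected counts are:
  rough-coated: 148 × 3/4 = 111
  smooth-coated: 148 × 1/4 = 37
χ² = Σ (O − E)² / E
  rough-coated: (95 − 111)² / 111 = 2.3063
  smooth-coated: (53 − 37)² / 37 = 6.9189
χ² = 2.3063 + 6.9189 = 9.2252 ≈ 9.225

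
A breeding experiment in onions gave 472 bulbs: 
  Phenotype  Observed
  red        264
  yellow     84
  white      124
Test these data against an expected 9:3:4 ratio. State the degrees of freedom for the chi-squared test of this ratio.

2

A goodness-of-fit test with 3 phenotype classes has df = 3 − 1 = 2.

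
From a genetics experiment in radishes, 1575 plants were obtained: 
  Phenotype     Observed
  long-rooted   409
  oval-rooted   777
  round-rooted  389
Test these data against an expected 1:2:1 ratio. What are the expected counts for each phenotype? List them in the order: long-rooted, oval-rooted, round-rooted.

Under the 1:2:1 hypothesis (Σ ratio = 4, N = 1575):
  long-rooted: 1575 × 1/4 = 393.75
  oval-rooted: 1575 × 2/4 = 787.5
  round-rooted: 1575 × 1/4 = 393.75

393.75, 787.5, 393.75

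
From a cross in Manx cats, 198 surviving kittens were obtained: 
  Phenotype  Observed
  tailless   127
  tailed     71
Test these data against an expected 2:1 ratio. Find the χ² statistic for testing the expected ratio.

Under the 2:1 hypothesis (Σ ratio = 3, N = 198):
  tailless: 198 × 2/3 = 132
  tailed: 198 × 1/3 = 66
χ² = Σ (O − E)² / E
  tailless: (127 − 132)² / 132 = 0.1894
  tailed: (71 − 66)² / 66 = 0.3788
χ² = 0.1894 + 0.3788 = 0.5682 ≈ 0.568

0.568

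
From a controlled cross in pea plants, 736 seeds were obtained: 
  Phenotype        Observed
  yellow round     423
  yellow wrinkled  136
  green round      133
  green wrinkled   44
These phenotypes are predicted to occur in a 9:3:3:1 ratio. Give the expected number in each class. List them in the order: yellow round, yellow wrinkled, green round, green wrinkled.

The 9:3:3:1 ratio has 16 parts, so with N = 736 the expected counts are:
  yellow round: 736 × 9/16 = 414
  yellow wrinkled: 736 × 3/16 = 138
  green round: 736 × 3/16 = 138
  green wrinkled: 736 × 1/16 = 46

414, 138, 138, 46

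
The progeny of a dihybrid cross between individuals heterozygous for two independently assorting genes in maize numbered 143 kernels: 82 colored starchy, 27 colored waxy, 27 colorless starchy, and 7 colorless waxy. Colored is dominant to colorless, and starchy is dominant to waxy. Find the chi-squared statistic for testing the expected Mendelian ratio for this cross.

A dihybrid F₂ with independent assortment and complete dominance at both loci gives a 9:3:3:1 phenotypic ratio.
Under the 9:3:3:1 hypothesis (Σ ratio = 16, N = 143):
  colored starchy: 143 × 9/16 = 80.4375
  colored waxy: 143 × 3/16 = 26.8125
  colorless starchy: 143 × 3/16 = 26.8125
  colorless waxy: 143 × 1/16 = 8.9375
χ² = Σ (O − E)² / E
  colored starchy: (82 − 80.4375)² / 80.4375 = 0.0304
  colored waxy: (27 − 26.8125)² / 26.8125 = 0.0013
  colorless starchy: (27 − 26.8125)² / 26.8125 = 0.0013
  colorless waxy: (7 − 8.9375)² / 8.9375 = 0.4200
χ² = 0.0304 + 0.0013 + 0.0013 + 0.4200 = 0.453

0.453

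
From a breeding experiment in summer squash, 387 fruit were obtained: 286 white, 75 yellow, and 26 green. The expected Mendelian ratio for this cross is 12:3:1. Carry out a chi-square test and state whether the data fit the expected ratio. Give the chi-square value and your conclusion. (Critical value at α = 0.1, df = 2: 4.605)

Under the 12:3:1 hypothesis (Σ ratio = 16, N = 387):
  white: 387 × 12/16 = 290.25
  yellow: 387 × 3/16 = 72.5625
  green: 387 × 1/16 = 24.1875
χ² = Σ (O − E)² / E
  white: (286 − 290.25)² / 290.25 = 0.0622
  yellow: (75 − 72.5625)² / 72.5625 = 0.0819
  green: (26 − 24.1875)² / 24.1875 = 0.1358
χ² = 0.0622 + 0.0819 + 0.1358 = 0.2799 ≈ 0.280
Degrees of freedom = 3 − 1 = 2; critical value at α = 0.1 is 4.605.
Since 0.280 < 4.605, we fail to reject the null hypothesis — the data are consistent with the 12:3:1 ratio.

0.280; consistent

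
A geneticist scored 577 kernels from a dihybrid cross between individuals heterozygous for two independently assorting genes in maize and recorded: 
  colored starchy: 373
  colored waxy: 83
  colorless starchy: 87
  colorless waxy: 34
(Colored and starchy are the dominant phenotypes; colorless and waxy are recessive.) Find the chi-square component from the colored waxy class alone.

5.864

A dihybrid F₂ with independent assortment and complete dominance at both loci gives a 9:3:3:1 phenotypic ratio.
Total ratio parts = 16. Expected numbers out of 577:
  colored starchy: 577 × 9/16 = 324.5625
  colored waxy: 577 × 3/16 = 108.1875
  colorless starchy: 577 × 3/16 = 108.1875
  colorless waxy: 577 × 1/16 = 36.0625
Contribution of colored waxy: (83 − 108.1875)² / 108.1875 = 5.8640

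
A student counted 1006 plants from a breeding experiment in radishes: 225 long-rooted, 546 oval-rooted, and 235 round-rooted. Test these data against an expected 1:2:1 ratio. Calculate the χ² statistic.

7.551

Total ratio parts = 4. Expected numbers out of 1006:
  long-rooted: 1006 × 1/4 = 251.5
  oval-rooted: 1006 × 2/4 = 503
  round-rooted: 1006 × 1/4 = 251.5
χ² = Σ (O − E)² / E
  long-rooted: (225 − 251.5)² / 251.5 = 2.7922
  oval-rooted: (546 − 503)² / 503 = 3.6759
  round-rooted: (235 − 251.5)² / 251.5 = 1.0825
χ² = 2.7922 + 3.6759 + 1.0825 = 7.5506 ≈ 7.551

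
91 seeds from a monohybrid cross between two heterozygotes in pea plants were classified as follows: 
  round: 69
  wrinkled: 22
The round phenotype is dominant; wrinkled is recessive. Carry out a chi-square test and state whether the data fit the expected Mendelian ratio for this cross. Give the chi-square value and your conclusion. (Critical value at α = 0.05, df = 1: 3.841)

For a monohybrid cross between heterozygotes with complete dominance, the expected phenotypic ratio is 3:1.
Expected counts for N = 91 under a 3:1 ratio (total parts = 4):
  round: 91 × 3/4 = 68.25
  wrinkled: 91 × 1/4 = 22.75
χ² = Σ (O − E)² / E
  round: (69 − 68.25)² / 68.25 = 0.0082
  wrinkled: (22 − 22.75)² / 22.75 = 0.0247
χ² = 0.0082 + 0.0247 = 0.0329 ≈ 0.033
Degrees of freedom = 2 − 1 = 1; critical value at α = 0.05 is 3.841.
Since 0.033 < 3.841, we fail to reject the null hypothesis — the data are consistent with the 3:1 ratio.

0.033; consistent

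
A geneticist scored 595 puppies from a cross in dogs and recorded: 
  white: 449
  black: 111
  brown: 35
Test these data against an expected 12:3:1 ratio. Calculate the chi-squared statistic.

Under the 12:3:1 hypothesis (Σ ratio = 16, N = 595):
  white: 595 × 12/16 = 446.25
  black: 595 × 3/16 = 111.5625
  brown: 595 × 1/16 = 37.1875
χ² = Σ (O − E)² / E
  white: (449 − 446.25)² / 446.25 = 0.0169
  black: (111 − 111.5625)² / 111.5625 = 0.0028
  brown: (35 − 37.1875)² / 37.1875 = 0.1287
χ² = 0.0169 + 0.0028 + 0.1287 = 0.1484 ≈ 0.148

0.148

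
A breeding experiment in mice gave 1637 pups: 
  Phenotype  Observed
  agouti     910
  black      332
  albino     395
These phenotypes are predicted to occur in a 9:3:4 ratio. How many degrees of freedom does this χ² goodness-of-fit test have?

2

A goodness-of-fit test with 3 phenotype classes has df = 3 − 1 = 2.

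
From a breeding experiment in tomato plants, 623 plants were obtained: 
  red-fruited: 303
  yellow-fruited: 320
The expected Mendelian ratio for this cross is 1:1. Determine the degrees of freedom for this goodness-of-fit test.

1

A goodness-of-fit test with 2 phenotype classes has df = 2 − 1 = 1.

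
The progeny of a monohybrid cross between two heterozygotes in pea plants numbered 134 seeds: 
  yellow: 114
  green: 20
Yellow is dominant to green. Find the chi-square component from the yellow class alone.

1.813

For a monohybrid cross between heterozygotes with complete dominance, the expected phenotypic ratio is 3:1.
Total ratio parts = 4. Expected numbers out of 134:
  yellow: 134 × 3/4 = 100.5
  green: 134 × 1/4 = 33.5
Contribution of yellow: (114 − 100.5)² / 100.5 = 1.8134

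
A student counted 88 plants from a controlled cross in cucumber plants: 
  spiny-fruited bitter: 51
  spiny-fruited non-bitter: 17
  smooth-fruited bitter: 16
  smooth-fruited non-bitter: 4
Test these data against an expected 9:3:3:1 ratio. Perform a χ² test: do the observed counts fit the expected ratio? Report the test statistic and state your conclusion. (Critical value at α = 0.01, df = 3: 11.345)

Total ratio parts = 16. Expected numbers out of 88:
  spiny-fruited bitter: 88 × 9/16 = 49.5
  spiny-fruited non-bitter: 88 × 3/16 = 16.5
  smooth-fruited bitter: 88 × 3/16 = 16.5
  smooth-fruited non-bitter: 88 × 1/16 = 5.5
χ² = Σ (O − E)² / E
  spiny-fruited bitter: (51 − 49.5)² / 49.5 = 0.0455
  spiny-fruited non-bitter: (17 − 16.5)² / 16.5 = 0.0152
  smooth-fruited bitter: (16 − 16.5)² / 16.5 = 0.0152
  smooth-fruited non-bitter: (4 − 5.5)² / 5.5 = 0.4091
χ² = 0.0455 + 0.0152 + 0.0152 + 0.4091 = 0.485
Degrees of freedom = 4 − 1 = 3; critical value at α = 0.01 is 11.345.
Since 0.485 < 11.345, we fail to reject the null hypothesis — the data are consistent with the 9:3:3:1 ratio.

0.485; consistent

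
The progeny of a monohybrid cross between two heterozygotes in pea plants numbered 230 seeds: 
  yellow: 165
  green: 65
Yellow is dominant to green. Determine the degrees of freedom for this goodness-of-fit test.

For a monohybrid cross between heterozygotes with complete dominance, the expected phenotypic ratio is 3:1.
A goodness-of-fit test with 2 phenotype classes has df = 2 − 1 = 1.

1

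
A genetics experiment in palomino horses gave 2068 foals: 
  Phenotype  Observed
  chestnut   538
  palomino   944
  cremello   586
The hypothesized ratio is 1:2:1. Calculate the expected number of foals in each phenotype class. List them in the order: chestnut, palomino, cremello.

Total ratio parts = 4. Expected numbers out of 2068:
  chestnut: 2068 × 1/4 = 517
  palomino: 2068 × 2/4 = 1034
  cremello: 2068 × 1/4 = 517

517, 1034, 517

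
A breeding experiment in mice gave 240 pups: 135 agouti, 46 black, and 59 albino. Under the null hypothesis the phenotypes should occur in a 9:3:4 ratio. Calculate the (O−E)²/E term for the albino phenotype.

Under the 9:3:4 hypothesis (Σ ratio = 16, N = 240):
  agouti: 240 × 9/16 = 135
  black: 240 × 3/16 = 45
  albino: 240 × 4/16 = 60
Contribution of albino: (59 − 60)² / 60 = 0.0167

0.017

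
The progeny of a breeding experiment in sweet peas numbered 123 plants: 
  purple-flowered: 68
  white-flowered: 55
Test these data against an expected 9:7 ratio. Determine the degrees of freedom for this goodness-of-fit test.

A goodness-of-fit test with 2 phenotype classes has df = 2 − 1 = 1.

1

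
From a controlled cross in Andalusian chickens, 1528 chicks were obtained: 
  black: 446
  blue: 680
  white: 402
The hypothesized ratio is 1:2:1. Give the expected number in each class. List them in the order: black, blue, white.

382, 764, 382

Expected counts for N = 1528 under a 1:2:1 ratio (total parts = 4):
  black: 1528 × 1/4 = 382
  blue: 1528 × 2/4 = 764
  white: 1528 × 1/4 = 382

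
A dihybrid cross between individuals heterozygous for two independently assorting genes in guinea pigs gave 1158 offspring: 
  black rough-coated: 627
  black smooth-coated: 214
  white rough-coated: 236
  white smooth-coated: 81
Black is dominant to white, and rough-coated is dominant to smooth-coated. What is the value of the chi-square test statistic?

3.626

A dihybrid F₂ with independent assortment and complete dominance at both loci gives a 9:3:3:1 phenotypic ratio.
The 9:3:3:1 ratio has 16 parts, so with N = 1158 the expected counts are:
  black rough-coated: 1158 × 9/16 = 651.375
  black smooth-coated: 1158 × 3/16 = 217.125
  white rough-coated: 1158 × 3/16 = 217.125
  white smooth-coated: 1158 × 1/16 = 72.375
χ² = Σ (O − E)² / E
  black rough-coated: (627 − 651.375)² / 651.375 = 0.9121
  black smooth-coated: (214 − 217.125)² / 217.125 = 0.0450
  white rough-coated: (236 − 217.125)² / 217.125 = 1.6408
  white smooth-coated: (81 − 72.375)² / 72.375 = 1.0278
χ² = 0.9121 + 0.0450 + 1.6408 + 1.0278 = 3.6257 ≈ 3.626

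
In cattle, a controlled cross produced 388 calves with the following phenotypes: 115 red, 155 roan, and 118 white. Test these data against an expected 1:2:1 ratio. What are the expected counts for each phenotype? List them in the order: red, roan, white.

Under the 1:2:1 hypothesis (Σ ratio = 4, N = 388):
  red: 388 × 1/4 = 97
  roan: 388 × 2/4 = 194
  white: 388 × 1/4 = 97

97, 194, 97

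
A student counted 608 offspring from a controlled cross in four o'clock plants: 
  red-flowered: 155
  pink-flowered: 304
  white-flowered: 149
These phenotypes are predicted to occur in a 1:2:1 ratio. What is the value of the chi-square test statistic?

0.118

Expected counts for N = 608 under a 1:2:1 ratio (total parts = 4):
  red-flowered: 608 × 1/4 = 152
  pink-flowered: 608 × 2/4 = 304
  white-flowered: 608 × 1/4 = 152
χ² = Σ (O − E)² / E
  red-flowered: (155 − 152)² / 152 = 0.0592
  pink-flowered: (304 − 304)² / 304 = 0.0000
  white-flowered: (149 − 152)² / 152 = 0.0592
χ² = 0.0592 + 0.0000 + 0.0592 = 0.1184 ≈ 0.118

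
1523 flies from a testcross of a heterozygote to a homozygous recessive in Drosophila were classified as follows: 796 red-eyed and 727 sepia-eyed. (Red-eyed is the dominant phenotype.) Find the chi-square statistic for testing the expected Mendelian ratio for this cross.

A testcross of a heterozygote (Aa × aa) gives a 1:1 phenotypic ratio.
Total ratio parts = 2. Expected numbers out of 1523:
  red-eyed: 1523 × 1/2 = 761.5
  sepia-eyed: 1523 × 1/2 = 761.5
χ² = Σ (O − E)² / E
  red-eyed: (796 − 761.5)² / 761.5 = 1.5630
  sepia-eyed: (727 − 761.5)² / 761.5 = 1.5630
χ² = 1.5630 + 1.5630 = 3.126

3.126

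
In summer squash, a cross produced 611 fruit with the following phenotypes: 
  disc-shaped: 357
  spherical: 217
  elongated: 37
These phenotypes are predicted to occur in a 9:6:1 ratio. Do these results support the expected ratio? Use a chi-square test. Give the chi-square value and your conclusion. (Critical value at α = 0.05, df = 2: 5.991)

Under the 9:6:1 hypothesis (Σ ratio = 16, N = 611):
  disc-shaped: 611 × 9/16 = 343.6875
  spherical: 611 × 6/16 = 229.125
  elongated: 611 × 1/16 = 38.1875
χ² = Σ (O − E)² / E
  disc-shaped: (357 − 343.6875)² / 343.6875 = 0.5157
  spherical: (217 − 229.125)² / 229.125 = 0.6416
  elongated: (37 − 38.1875)² / 38.1875 = 0.0369
χ² = 0.5157 + 0.6416 + 0.0369 = 1.1942 ≈ 1.194
Degrees of freedom = 3 − 1 = 2; critical value at α = 0.05 is 5.991.
Since 1.194 < 5.991, we fail to reject the null hypothesis — the data are consistent with the 9:6:1 ratio.

1.194; consistent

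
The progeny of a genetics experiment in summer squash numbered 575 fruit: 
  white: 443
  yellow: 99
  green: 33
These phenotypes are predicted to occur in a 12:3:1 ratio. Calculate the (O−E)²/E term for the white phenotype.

Under the 12:3:1 hypothesis (Σ ratio = 16, N = 575):
  white: 575 × 12/16 = 431.25
  yellow: 575 × 3/16 = 107.8125
  green: 575 × 1/16 = 35.9375
Contribution of white: (443 − 431.25)² / 431.25 = 0.3201

0.320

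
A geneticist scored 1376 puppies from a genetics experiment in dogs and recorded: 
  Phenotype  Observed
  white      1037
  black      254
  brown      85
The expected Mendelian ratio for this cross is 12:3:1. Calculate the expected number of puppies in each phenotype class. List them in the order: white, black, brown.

Expected counts for N = 1376 under a 12:3:1 ratio (total parts = 16):
  white: 1376 × 12/16 = 1032
  black: 1376 × 3/16 = 258
  brown: 1376 × 1/16 = 86

1032, 258, 86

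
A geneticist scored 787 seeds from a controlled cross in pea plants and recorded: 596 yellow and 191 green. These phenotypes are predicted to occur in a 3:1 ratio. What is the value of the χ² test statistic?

0.224

Expected counts for N = 787 under a 3:1 ratio (total parts = 4):
  yellow: 787 × 3/4 = 590.25
  green: 787 × 1/4 = 196.75
χ² = Σ (O − E)² / E
  yellow: (596 − 590.25)² / 590.25 = 0.0560
  green: (191 − 196.75)² / 196.75 = 0.1680
χ² = 0.0560 + 0.1680 = 0.224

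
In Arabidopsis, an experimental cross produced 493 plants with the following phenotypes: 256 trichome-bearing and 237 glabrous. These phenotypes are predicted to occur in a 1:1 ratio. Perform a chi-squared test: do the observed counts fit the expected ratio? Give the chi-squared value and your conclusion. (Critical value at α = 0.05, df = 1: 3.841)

Under the 1:1 hypothesis (Σ ratio = 2, N = 493):
  trichome-bearing: 493 × 1/2 = 246.5
  glabrous: 493 × 1/2 = 246.5
χ² = Σ (O − E)² / E
  trichome-bearing: (256 − 246.5)² / 246.5 = 0.3661
  glabrous: (237 − 246.5)² / 246.5 = 0.3661
χ² = 0.3661 + 0.3661 = 0.7322 ≈ 0.732
Degrees of freedom = 2 − 1 = 1; critical value at α = 0.05 is 3.841.
Since 0.732 < 3.841, we fail to reject the null hypothesis — the data are consistent with the 1:1 ratio.

0.732; consistent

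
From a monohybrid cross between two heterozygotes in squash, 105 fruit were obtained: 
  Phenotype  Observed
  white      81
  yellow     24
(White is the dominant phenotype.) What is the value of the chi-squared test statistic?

0.257

For a monohybrid cross between heterozygotes with complete dominance, the expected phenotypic ratio is 3:1.
Total ratio parts = 4. Expected numbers out of 105:
  white: 105 × 3/4 = 78.75
  yellow: 105 × 1/4 = 26.25
χ² = Σ (O − E)² / E
  white: (81 − 78.75)² / 78.75 = 0.0643
  yellow: (24 − 26.25)² / 26.25 = 0.1929
χ² = 0.0643 + 0.1929 = 0.2572 ≈ 0.257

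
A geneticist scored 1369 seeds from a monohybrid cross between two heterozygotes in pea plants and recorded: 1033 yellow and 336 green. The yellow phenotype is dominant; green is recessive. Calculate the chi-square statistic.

0.152

For a monohybrid cross between heterozygotes with complete dominance, the expected phenotypic ratio is 3:1.
Under the 3:1 hypothesis (Σ ratio = 4, N = 1369):
  yellow: 1369 × 3/4 = 1026.75
  green: 1369 × 1/4 = 342.25
χ² = Σ (O − E)² / E
  yellow: (1033 − 1026.75)² / 1026.75 = 0.0380
  green: (336 − 342.25)² / 342.25 = 0.1141
χ² = 0.0380 + 0.1141 = 0.1521 ≈ 0.152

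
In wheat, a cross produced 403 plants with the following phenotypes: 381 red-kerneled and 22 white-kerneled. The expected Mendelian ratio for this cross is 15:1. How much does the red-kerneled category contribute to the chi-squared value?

0.027

The 15:1 ratio has 16 parts, so with N = 403 the expected counts are:
  red-kerneled: 403 × 15/16 = 377.8125
  white-kerneled: 403 × 1/16 = 25.1875
Contribution of red-kerneled: (381 − 377.8125)² / 377.8125 = 0.0269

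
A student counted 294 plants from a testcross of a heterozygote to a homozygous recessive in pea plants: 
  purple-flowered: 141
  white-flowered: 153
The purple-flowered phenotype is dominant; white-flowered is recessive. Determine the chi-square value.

0.490

A testcross of a heterozygote (Aa × aa) gives a 1:1 phenotypic ratio.
The 1:1 ratio has 2 parts, so with N = 294 the expected counts are:
  purple-flowered: 294 × 1/2 = 147
  white-flowered: 294 × 1/2 = 147
χ² = Σ (O − E)² / E
  purple-flowered: (141 − 147)² / 147 = 0.2449
  white-flowered: (153 − 147)² / 147 = 0.2449
χ² = 0.2449 + 0.2449 = 0.4898 ≈ 0.490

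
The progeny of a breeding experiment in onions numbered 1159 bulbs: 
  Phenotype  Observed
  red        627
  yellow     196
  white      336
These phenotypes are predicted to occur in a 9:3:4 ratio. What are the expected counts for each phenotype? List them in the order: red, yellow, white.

The 9:3:4 ratio has 16 parts, so with N = 1159 the expected counts are:
  red: 1159 × 9/16 = 651.9375
  yellow: 1159 × 3/16 = 217.3125
  white: 1159 × 4/16 = 289.75

651.9375, 217.3125, 289.75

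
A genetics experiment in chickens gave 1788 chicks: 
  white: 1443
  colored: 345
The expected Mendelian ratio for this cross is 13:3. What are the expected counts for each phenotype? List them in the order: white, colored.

1452.75, 335.25

Under the 13:3 hypothesis (Σ ratio = 16, N = 1788):
  white: 1788 × 13/16 = 1452.75
  colored: 1788 × 3/16 = 335.25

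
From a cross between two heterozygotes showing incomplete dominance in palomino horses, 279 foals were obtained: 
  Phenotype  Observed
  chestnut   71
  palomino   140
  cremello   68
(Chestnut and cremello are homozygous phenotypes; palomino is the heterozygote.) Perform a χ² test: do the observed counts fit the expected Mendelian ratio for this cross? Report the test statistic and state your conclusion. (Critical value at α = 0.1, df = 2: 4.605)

0.068; consistent

With incomplete dominance, a heterozygote × heterozygote cross gives a 1:2:1 phenotypic ratio.
Expected counts for N = 279 under a 1:2:1 ratio (total parts = 4):
  chestnut: 279 × 1/4 = 69.75
  palomino: 279 × 2/4 = 139.5
  cremello: 279 × 1/4 = 69.75
χ² = Σ (O − E)² / E
  chestnut: (71 − 69.75)² / 69.75 = 0.0224
  palomino: (140 − 139.5)² / 139.5 = 0.0018
  cremello: (68 − 69.75)² / 69.75 = 0.0439
χ² = 0.0224 + 0.0018 + 0.0439 = 0.0681 ≈ 0.068
Degrees of freedom = 3 − 1 = 2; critical value at α = 0.1 is 4.605.
Since 0.068 < 4.605, we fail to reject the null hypothesis — the data are consistent with the 1:2:1 ratio.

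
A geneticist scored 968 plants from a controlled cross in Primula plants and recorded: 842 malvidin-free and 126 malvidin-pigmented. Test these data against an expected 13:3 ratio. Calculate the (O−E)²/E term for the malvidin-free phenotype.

3.916

The 13:3 ratio has 16 parts, so with N = 968 the expected counts are:
  malvidin-free: 968 × 13/16 = 786.5
  malvidin-pigmented: 968 × 3/16 = 181.5
Contribution of malvidin-free: (842 − 786.5)² / 786.5 = 3.9164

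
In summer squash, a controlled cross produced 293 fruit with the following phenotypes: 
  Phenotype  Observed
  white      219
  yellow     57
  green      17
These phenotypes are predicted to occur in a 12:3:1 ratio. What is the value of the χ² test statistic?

Total ratio parts = 16. Expected numbers out of 293:
  white: 293 × 12/16 = 219.75
  yellow: 293 × 3/16 = 54.9375
  green: 293 × 1/16 = 18.3125
χ² = Σ (O − E)² / E
  white: (219 − 219.75)² / 219.75 = 0.0026
  yellow: (57 − 54.9375)² / 54.9375 = 0.0774
  green: (17 − 18.3125)² / 18.3125 = 0.0941
χ² = 0.0026 + 0.0774 + 0.0941 = 0.1741 ≈ 0.174

0.174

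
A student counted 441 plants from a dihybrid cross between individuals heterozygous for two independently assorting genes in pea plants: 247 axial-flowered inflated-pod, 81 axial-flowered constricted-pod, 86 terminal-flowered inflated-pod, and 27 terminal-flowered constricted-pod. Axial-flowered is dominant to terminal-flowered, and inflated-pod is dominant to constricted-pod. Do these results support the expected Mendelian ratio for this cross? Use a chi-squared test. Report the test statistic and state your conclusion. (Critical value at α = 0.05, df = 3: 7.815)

0.183; consistent

A dihybrid F₂ with independent assortment and complete dominance at both loci gives a 9:3:3:1 phenotypic ratio.
Expected counts for N = 441 under a 9:3:3:1 ratio (total parts = 16):
  axial-flowered inflated-pod: 441 × 9/16 = 248.0625
  axial-flowered constricted-pod: 441 × 3/16 = 82.6875
  terminal-flowered inflated-pod: 441 × 3/16 = 82.6875
  terminal-flowered constricted-pod: 441 × 1/16 = 27.5625
χ² = Σ (O − E)² / E
  axial-flowered inflated-pod: (247 − 248.0625)² / 248.0625 = 0.0046
  axial-flowered constricted-pod: (81 − 82.6875)² / 82.6875 = 0.0344
  terminal-flowered inflated-pod: (86 − 82.6875)² / 82.6875 = 0.1327
  terminal-flowered constricted-pod: (27 − 27.5625)² / 27.5625 = 0.0115
χ² = 0.0046 + 0.0344 + 0.1327 + 0.0115 = 0.1832 ≈ 0.183
Degrees of freedom = 4 − 1 = 3; critical value at α = 0.05 is 7.815.
Since 0.183 < 7.815, we fail to reject the null hypothesis — the data are consistent with the 9:3:3:1 ratio.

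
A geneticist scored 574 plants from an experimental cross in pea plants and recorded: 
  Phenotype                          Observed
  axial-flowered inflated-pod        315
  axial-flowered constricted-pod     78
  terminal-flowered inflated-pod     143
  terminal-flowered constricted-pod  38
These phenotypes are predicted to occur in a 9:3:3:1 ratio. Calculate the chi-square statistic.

20.100

Total ratio parts = 16. Expected numbers out of 574:
  axial-flowered inflated-pod: 574 × 9/16 = 322.875
  axial-flowered constricted-pod: 574 × 3/16 = 107.625
  terminal-flowered inflated-pod: 574 × 3/16 = 107.625
  terminal-flowered constricted-pod: 574 × 1/16 = 35.875
χ² = Σ (O − E)² / E
  axial-flowered inflated-pod: (315 − 322.875)² / 322.875 = 0.1921
  axial-flowered constricted-pod: (78 − 107.625)² / 107.625 = 8.1546
  terminal-flowered inflated-pod: (143 − 107.625)² / 107.625 = 11.6273
  terminal-flowered constricted-pod: (38 − 35.875)² / 35.875 = 0.1259
χ² = 0.1921 + 8.1546 + 11.6273 + 0.1259 = 20.0999 ≈ 20.100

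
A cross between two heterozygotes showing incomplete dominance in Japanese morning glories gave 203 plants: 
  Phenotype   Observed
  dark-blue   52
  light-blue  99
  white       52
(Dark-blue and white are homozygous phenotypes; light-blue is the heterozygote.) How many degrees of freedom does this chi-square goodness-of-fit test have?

2

With incomplete dominance, a heterozygote × heterozygote cross gives a 1:2:1 phenotypic ratio.
A goodness-of-fit test with 3 phenotype classes has df = 3 − 1 = 2.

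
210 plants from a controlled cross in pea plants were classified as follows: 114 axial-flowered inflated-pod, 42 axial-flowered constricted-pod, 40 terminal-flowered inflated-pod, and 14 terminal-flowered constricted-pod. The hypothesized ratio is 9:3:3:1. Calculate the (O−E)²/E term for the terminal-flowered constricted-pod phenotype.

Under the 9:3:3:1 hypothesis (Σ ratio = 16, N = 210):
  axial-flowered inflated-pod: 210 × 9/16 = 118.125
  axial-flowered constricted-pod: 210 × 3/16 = 39.375
  terminal-flowered inflated-pod: 210 × 3/16 = 39.375
  terminal-flowered constricted-pod: 210 × 1/16 = 13.125
Contribution of terminal-flowered constricted-pod: (14 − 13.125)² / 13.125 = 0.0583

0.058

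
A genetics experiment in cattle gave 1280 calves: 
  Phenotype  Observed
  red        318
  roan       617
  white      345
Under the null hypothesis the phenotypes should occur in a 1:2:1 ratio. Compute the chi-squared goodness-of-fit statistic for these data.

Under the 1:2:1 hypothesis (Σ ratio = 4, N = 1280):
  red: 1280 × 1/4 = 320
  roan: 1280 × 2/4 = 640
  white: 1280 × 1/4 = 320
χ² = Σ (O − E)² / E
  red: (318 − 320)² / 320 = 0.0125
  roan: (617 − 640)² / 640 = 0.8266
  white: (345 − 320)² / 320 = 1.9531
χ² = 0.0125 + 0.8266 + 1.9531 = 2.7922 ≈ 2.792

2.792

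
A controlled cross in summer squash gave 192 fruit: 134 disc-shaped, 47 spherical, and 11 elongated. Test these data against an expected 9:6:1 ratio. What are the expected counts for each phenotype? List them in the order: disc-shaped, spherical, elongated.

The 9:6:1 ratio has 16 parts, so with N = 192 the expected counts are:
  disc-shaped: 192 × 9/16 = 108
  spherical: 192 × 6/16 = 72
  elongated: 192 × 1/16 = 12

108, 72, 12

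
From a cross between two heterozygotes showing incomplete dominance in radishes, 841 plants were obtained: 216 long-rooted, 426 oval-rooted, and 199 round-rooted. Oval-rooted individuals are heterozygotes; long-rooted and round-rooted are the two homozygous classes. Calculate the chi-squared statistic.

With incomplete dominance, a heterozygote × heterozygote cross gives a 1:2:1 phenotypic ratio.
The 1:2:1 ratio has 4 parts, so with N = 841 the expected counts are:
  long-rooted: 841 × 1/4 = 210.25
  oval-rooted: 841 × 2/4 = 420.5
  round-rooted: 841 × 1/4 = 210.25
χ² = Σ (O − E)² / E
  long-rooted: (216 − 210.25)² / 210.25 = 0.1573
  oval-rooted: (426 − 420.5)² / 420.5 = 0.0719
  round-rooted: (199 − 210.25)² / 210.25 = 0.6020
χ² = 0.1573 + 0.0719 + 0.6020 = 0.8312 ≈ 0.831

0.831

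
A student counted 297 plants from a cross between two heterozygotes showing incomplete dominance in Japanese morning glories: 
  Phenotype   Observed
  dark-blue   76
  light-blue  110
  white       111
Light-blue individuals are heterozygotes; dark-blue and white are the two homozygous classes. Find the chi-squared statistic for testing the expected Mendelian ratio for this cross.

28.212

With incomplete dominance, a heterozygote × heterozygote cross gives a 1:2:1 phenotypic ratio.
The 1:2:1 ratio has 4 parts, so with N = 297 the expected counts are:
  dark-blue: 297 × 1/4 = 74.25
  light-blue: 297 × 2/4 = 148.5
  white: 297 × 1/4 = 74.25
χ² = Σ (O − E)² / E
  dark-blue: (76 − 74.25)² / 74.25 = 0.0412
  light-blue: (110 − 148.5)² / 148.5 = 9.9815
  white: (111 − 74.25)² / 74.25 = 18.1894
χ² = 0.0412 + 9.9815 + 18.1894 = 28.2121 ≈ 28.212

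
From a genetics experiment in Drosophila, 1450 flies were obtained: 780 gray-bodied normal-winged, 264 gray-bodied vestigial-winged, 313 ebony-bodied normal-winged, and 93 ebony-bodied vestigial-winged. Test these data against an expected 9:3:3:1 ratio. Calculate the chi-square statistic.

The 9:3:3:1 ratio has 16 parts, so with N = 1450 the expected counts are:
  gray-bodied normal-winged: 1450 × 9/16 = 815.625
  gray-bodied vestigial-winged: 1450 × 3/16 = 271.875
  ebony-bodied normal-winged: 1450 × 3/16 = 271.875
  ebony-bodied vestigial-winged: 1450 × 1/16 = 90.625
χ² = Σ (O − E)² / E
  gray-bodied normal-winged: (780 − 815.625)² / 815.625 = 1.5560
  gray-bodied vestigial-winged: (264 − 271.875)² / 271.875 = 0.2281
  ebony-bodied normal-winged: (313 − 271.875)² / 271.875 = 6.2207
  ebony-bodied vestigial-winged: (93 − 90.625)² / 90.625 = 0.0622
χ² = 1.5560 + 0.2281 + 6.2207 + 0.0622 = 8.067

8.067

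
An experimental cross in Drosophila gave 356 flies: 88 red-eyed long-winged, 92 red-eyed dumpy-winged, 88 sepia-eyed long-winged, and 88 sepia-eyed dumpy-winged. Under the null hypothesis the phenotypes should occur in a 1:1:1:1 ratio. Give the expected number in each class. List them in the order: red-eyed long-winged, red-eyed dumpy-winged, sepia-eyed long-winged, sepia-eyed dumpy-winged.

89, 89, 89, 89

Under the 1:1:1:1 hypothesis (Σ ratio = 4, N = 356):
  red-eyed long-winged: 356 × 1/4 = 89
  red-eyed dumpy-winged: 356 × 1/4 = 89
  sepia-eyed long-winged: 356 × 1/4 = 89
  sepia-eyed dumpy-winged: 356 × 1/4 = 89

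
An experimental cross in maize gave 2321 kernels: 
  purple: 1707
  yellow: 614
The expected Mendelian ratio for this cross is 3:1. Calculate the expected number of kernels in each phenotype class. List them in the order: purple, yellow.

Total ratio parts = 4. Expected numbers out of 2321:
  purple: 2321 × 3/4 = 1740.75
  yellow: 2321 × 1/4 = 580.25

1740.75, 580.25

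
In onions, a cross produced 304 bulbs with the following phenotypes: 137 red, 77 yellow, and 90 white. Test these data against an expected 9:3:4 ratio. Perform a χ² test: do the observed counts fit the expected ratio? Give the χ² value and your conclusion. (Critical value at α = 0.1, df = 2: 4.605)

16.357; not consistent

Total ratio parts = 16. Expected numbers out of 304:
  red: 304 × 9/16 = 171
  yellow: 304 × 3/16 = 57
  white: 304 × 4/16 = 76
χ² = Σ (O − E)² / E
  red: (137 − 171)² / 171 = 6.7602
  yellow: (77 − 57)² / 57 = 7.0175
  white: (90 − 76)² / 76 = 2.5789
χ² = 6.7602 + 7.0175 + 2.5789 = 16.3566 ≈ 16.357
Degrees of freedom = 3 − 1 = 2; critical value at α = 0.1 is 4.605.
Since 16.357 > 4.605, we reject the null hypothesis — the data do not fit the 9:3:4 ratio.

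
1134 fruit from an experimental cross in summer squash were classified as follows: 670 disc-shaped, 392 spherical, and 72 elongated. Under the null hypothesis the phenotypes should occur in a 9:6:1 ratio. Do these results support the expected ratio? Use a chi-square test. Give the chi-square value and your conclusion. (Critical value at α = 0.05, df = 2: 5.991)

4.236; consistent

Total ratio parts = 16. Expected numbers out of 1134:
  disc-shaped: 1134 × 9/16 = 637.875
  spherical: 1134 × 6/16 = 425.25
  elongated: 1134 × 1/16 = 70.875
χ² = Σ (O − E)² / E
  disc-shaped: (670 − 637.875)² / 637.875 = 1.6179
  spherical: (392 − 425.25)² / 425.25 = 2.5998
  elongated: (72 − 70.875)² / 70.875 = 0.0179
χ² = 1.6179 + 2.5998 + 0.0179 = 4.2356 ≈ 4.236
Degrees of freedom = 3 − 1 = 2; critical value at α = 0.05 is 5.991.
Since 4.236 < 5.991, we fail to reject the null hypothesis — the data are consistent with the 9:6:1 ratio.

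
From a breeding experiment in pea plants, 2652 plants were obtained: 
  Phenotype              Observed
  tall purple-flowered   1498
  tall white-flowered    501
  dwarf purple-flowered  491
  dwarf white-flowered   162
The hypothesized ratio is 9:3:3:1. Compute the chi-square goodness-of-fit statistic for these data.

0.218

Total ratio parts = 16. Expected numbers out of 2652:
  tall purple-flowered: 2652 × 9/16 = 1491.75
  tall white-flowered: 2652 × 3/16 = 497.25
  dwarf purple-flowered: 2652 × 3/16 = 497.25
  dwarf white-flowered: 2652 × 1/16 = 165.75
χ² = Σ (O − E)² / E
  tall purple-flowered: (1498 − 1491.75)² / 1491.75 = 0.0262
  tall white-flowered: (501 − 497.25)² / 497.25 = 0.0283
  dwarf purple-flowered: (491 − 497.25)² / 497.25 = 0.0786
  dwarf white-flowered: (162 − 165.75)² / 165.75 = 0.0848
χ² = 0.0262 + 0.0283 + 0.0786 + 0.0848 = 0.2179 ≈ 0.218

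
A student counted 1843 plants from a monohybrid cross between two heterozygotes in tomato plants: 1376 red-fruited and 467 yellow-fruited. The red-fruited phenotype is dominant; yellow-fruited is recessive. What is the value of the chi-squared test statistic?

For a monohybrid cross between heterozygotes with complete dominance, the expected phenotypic ratio is 3:1.
Total ratio parts = 4. Expected numbers out of 1843:
  red-fruited: 1843 × 3/4 = 1382.25
  yellow-fruited: 1843 × 1/4 = 460.75
χ² = Σ (O − E)² / E
  red-fruited: (1376 − 1382.25)² / 1382.25 = 0.0283
  yellow-fruited: (467 − 460.75)² / 460.75 = 0.0848
χ² = 0.0283 + 0.0848 = 0.1131 ≈ 0.113

0.113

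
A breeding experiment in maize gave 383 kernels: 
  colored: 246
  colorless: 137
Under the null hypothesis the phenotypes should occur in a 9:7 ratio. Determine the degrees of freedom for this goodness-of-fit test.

1

A goodness-of-fit test with 2 phenotype classes has df = 2 − 1 = 1.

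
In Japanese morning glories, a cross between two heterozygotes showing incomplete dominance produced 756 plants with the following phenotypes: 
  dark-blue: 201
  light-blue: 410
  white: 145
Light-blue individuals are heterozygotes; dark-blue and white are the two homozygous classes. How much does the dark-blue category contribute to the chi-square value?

With incomplete dominance, a heterozygote × heterozygote cross gives a 1:2:1 phenotypic ratio.
Total ratio parts = 4. Expected numbers out of 756:
  dark-blue: 756 × 1/4 = 189
  light-blue: 756 × 2/4 = 378
  white: 756 × 1/4 = 189
Contribution of dark-blue: (201 − 189)² / 189 = 0.7619

0.762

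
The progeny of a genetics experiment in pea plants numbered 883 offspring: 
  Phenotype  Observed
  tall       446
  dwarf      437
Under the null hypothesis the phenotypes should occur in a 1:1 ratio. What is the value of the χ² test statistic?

Under the 1:1 hypothesis (Σ ratio = 2, N = 883):
  tall: 883 × 1/2 = 441.5
  dwarf: 883 × 1/2 = 441.5
χ² = Σ (O − E)² / E
  tall: (446 − 441.5)² / 441.5 = 0.0459
  dwarf: (437 − 441.5)² / 441.5 = 0.0459
χ² = 0.0459 + 0.0459 = 0.0918 ≈ 0.092

0.092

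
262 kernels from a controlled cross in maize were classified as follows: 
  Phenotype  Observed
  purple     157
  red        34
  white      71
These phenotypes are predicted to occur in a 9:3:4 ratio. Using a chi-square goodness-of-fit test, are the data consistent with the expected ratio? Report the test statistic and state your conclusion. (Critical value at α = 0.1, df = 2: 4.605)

The 9:3:4 ratio has 16 parts, so with N = 262 the expected counts are:
  purple: 262 × 9/16 = 147.375
  red: 262 × 3/16 = 49.125
  white: 262 × 4/16 = 65.5
χ² = Σ (O − E)² / E
  purple: (157 − 147.375)² / 147.375 = 0.6286
  red: (34 − 49.125)² / 49.125 = 4.6568
  white: (71 − 65.5)² / 65.5 = 0.4618
χ² = 0.6286 + 4.6568 + 0.4618 = 5.7472 ≈ 5.747
Degrees of freedom = 3 − 1 = 2; critical value at α = 0.1 is 4.605.
Since 5.747 > 4.605, we reject the null hypothesis — the data do not fit the 9:3:4 ratio.

5.747; not consistent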